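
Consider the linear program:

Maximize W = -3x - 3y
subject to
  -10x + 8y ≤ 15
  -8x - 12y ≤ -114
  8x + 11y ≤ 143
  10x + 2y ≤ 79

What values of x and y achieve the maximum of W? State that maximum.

x = 183/46, y = 315/46, maximum W = -747/23

Extreme points and W = -3x - 3y:
  (183/46, 315/46) → W = -747/23
  (979/174, 775/87) → W = -2529/58
  (90/13, 127/26) → W = -921/26
  (583/94, 399/47) → W = -4143/94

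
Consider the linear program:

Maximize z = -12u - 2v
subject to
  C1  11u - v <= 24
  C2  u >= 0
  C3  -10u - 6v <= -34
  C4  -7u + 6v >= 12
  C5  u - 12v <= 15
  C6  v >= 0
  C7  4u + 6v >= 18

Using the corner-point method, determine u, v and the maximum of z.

u = 0, v = 17/3, maximum z = -34/3

Feasible corners and z = -12u - 2v:
  (156/59, 300/59) → z = -2472/59
  (0, 17/3) → z = -34/3
  (22/17, 179/51) → z = -1150/51
The feasible region is unbounded (it extends along (0, 1), (1, 11)), but z strictly decreases along every unbounded feasible direction, so there is no improving ray and the maximum is attained at a vertex.

At the optimal vertex, u = 0 and -10u - 6v = -34.
Solving simultaneously gives u = 0, v = 17/3.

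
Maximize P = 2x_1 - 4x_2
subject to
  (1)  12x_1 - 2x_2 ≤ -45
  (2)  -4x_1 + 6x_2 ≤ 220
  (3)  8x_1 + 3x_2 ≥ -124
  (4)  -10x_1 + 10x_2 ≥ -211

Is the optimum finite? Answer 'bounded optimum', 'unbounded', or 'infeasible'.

Extreme points and P = 2x_1 - 4x_2:
  (85/32, 615/16) → P = -2375/16
  (-383/52, -282/13) → P = 1873/26
  (-117/5, 316/15) → P = -1966/15
The feasible region has finitely many vertices and no improving ray; the maximum is 1873/26 at (-383/52, -282/13).

bounded optimum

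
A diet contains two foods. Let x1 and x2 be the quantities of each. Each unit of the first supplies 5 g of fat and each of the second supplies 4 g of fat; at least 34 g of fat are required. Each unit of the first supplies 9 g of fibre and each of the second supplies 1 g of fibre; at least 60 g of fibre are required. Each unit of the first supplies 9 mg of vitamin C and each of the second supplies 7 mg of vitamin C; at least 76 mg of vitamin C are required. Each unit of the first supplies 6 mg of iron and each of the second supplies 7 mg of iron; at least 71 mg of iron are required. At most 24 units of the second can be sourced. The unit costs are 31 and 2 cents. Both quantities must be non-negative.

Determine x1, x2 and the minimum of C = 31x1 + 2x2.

x1 = 4, x2 = 24, minimum C = 172

The feasible region is unbounded (it extends along (1, 0)), but C strictly increases along every unbounded feasible direction, so there is no improving ray and the minimum is attained at a vertex.

The binding constraints are 9x1 + x2 = 60 and x2 = 24.
Solving simultaneously gives x1 = 4, x2 = 24.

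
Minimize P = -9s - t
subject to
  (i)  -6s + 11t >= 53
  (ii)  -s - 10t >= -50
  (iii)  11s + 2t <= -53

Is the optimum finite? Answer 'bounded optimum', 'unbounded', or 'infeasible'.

Feasible corners and P = -9s - t:
  (-689/133, 265/133) → P = 848/19
  (-35/6, 67/12) → P = 563/12
The feasible region has finitely many vertices and no improving ray; the minimum is 848/19 at (-689/133, 265/133).

bounded optimum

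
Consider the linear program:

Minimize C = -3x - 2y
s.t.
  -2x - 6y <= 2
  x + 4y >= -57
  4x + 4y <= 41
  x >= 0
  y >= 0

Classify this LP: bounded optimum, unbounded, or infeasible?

Corner points and C = -3x - 2y:
  (0, 41/4) → C = -41/2
  (41/4, 0) → C = -123/4
  (0, 0) → C = 0
The feasible region has finitely many vertices and no improving ray; the minimum is -123/4 at (41/4, 0).

bounded optimum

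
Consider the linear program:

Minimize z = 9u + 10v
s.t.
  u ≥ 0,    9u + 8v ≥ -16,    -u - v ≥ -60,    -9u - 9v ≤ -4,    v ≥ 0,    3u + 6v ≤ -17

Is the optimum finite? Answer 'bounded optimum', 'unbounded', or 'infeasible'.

infeasible

The boundaries u = 0 and -u - v = -60 meet at (0, 60), but that point violates 3u + 6v ≤ -17. Every candidate vertex is excluded by some other constraint, so the feasible region is empty.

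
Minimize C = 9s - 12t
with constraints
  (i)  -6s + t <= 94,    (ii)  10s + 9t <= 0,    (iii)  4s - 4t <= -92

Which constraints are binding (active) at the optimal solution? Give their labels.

(i) and (ii)

Vertices and C = 9s - 12t:
  (-423/32, 235/16) → C = -9447/32
  (-71/5, 44/5) → C = -1167/5
  (-207/19, 230/19) → C = -4623/19

The minimum is at (-423/32, 235/16). Substituting into each constraint, equality holds for (i) and (ii); the remaining constraints have slack.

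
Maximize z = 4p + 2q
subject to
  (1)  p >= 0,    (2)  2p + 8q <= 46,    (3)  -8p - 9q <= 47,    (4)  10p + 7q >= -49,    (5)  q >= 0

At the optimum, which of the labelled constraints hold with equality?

Corner points and z = 4p + 2q:
  (0, 23/4) → z = 23/2
  (0, 0) → z = 0
  (23, 0) → z = 92

The maximum is at (23, 0). Substituting into each constraint, equality holds for (2) and (5); the remaining constraints have slack.

(2) and (5)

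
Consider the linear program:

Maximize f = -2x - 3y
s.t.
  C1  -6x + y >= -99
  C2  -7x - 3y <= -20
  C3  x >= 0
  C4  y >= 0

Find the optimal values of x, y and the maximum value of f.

x = 20/7, y = 0, maximum f = -40/7

Vertices and f = -2x - 3y:
  (33/2, 0) → f = -33
  (0, 20/3) → f = -20
  (20/7, 0) → f = -40/7
The feasible region is unbounded (it extends along (0, 1), (1, 6)), but f strictly decreases along every unbounded feasible direction, so there is no improving ray and the maximum is attained at a vertex.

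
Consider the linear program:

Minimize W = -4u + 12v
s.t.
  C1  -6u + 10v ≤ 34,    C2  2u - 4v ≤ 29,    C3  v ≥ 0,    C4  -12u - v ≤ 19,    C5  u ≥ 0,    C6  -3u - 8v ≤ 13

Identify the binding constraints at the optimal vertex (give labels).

C2 and C3

Extreme points and W = -4u + 12v:
  (0, 17/5) → W = 204/5
  (29/2, 0) → W = -58
  (0, 0) → W = 0
The feasible region is unbounded (it extends along (2, 1), (5, 3)), but W strictly increases along every unbounded feasible direction, so there is no improving ray and the minimum is attained at a vertex.

The minimum is at (29/2, 0). Substituting into each constraint, equality holds for C2 and C3; the remaining constraints have slack.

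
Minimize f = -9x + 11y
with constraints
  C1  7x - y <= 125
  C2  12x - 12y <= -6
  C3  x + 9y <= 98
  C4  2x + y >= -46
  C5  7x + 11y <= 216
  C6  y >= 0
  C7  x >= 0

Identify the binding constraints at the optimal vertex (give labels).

Corner points and f = -9x + 11y:
  (187/20, 197/20) → f = 121/5
  (0, 1/2) → f = 11/2
  (0, 98/9) → f = 1078/9

The minimum is at (0, 1/2). Substituting into each constraint, equality holds for C2 and C7; the remaining constraints have slack.

C2 and C7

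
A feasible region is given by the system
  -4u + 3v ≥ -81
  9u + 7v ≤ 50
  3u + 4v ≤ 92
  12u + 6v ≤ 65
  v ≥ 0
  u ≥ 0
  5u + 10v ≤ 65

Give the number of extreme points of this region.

5

The feasible vertices (each the meet of two boundaries and inside every other half-plane) are:
  (31/6, 1/2)
  (9/11, 67/11)
  (65/12, 0)
  (0, 0)
  (0, 13/2)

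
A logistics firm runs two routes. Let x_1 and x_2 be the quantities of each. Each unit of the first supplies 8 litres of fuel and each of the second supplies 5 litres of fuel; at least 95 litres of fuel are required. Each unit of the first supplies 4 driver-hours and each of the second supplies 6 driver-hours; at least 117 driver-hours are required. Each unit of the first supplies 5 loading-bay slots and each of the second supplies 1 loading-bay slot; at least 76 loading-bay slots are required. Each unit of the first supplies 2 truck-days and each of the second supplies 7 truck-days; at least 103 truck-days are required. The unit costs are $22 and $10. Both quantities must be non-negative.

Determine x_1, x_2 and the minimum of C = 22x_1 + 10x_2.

Corner points and C = 22x_1 + 10x_2:
  (0, 76) → C = 760
  (103/2, 0) → C = 1133
  (13, 11) → C = 396
The feasible region is unbounded (it extends along (0, 1), (1, 0)), but C strictly increases along every unbounded feasible direction, so there is no improving ray and the minimum is attained at a vertex.

At the optimal vertex, 5x_1 + x_2 = 76 and 2x_1 + 7x_2 = 103.
Solving simultaneously gives x_1 = 13, x_2 = 11.

x_1 = 13, x_2 = 11, minimum C = 396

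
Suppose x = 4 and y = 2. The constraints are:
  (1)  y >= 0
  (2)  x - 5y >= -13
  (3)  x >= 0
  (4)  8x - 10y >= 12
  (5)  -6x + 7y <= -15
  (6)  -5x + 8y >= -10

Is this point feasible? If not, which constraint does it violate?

not feasible — violates (5)

Constraint (5): -6x + 7y = -10, which is not ≤ -15. All other constraints are satisfied.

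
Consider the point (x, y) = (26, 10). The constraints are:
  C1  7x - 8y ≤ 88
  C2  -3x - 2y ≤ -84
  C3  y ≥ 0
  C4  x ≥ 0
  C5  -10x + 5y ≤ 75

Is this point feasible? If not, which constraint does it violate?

Constraint C1: 7x - 8y = 102, which is not ≤ 88. All other constraints are satisfied.

not feasible — violates C1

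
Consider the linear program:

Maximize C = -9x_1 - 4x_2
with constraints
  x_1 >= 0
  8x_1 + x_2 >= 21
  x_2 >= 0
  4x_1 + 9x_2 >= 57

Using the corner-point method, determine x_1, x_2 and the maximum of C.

Corner points and C = -9x_1 - 4x_2:
  (0, 21) → C = -84
  (33/17, 93/17) → C = -669/17
  (57/4, 0) → C = -513/4
The feasible region is unbounded (it extends along (0, 1), (1, 0)), but C strictly decreases along every unbounded feasible direction, so there is no improving ray and the maximum is attained at a vertex.

At the optimal vertex, 8x_1 + x_2 = 21 and 4x_1 + 9x_2 = 57.
Solving simultaneously gives x_1 = 33/17, x_2 = 93/17.

x_1 = 33/17, x_2 = 93/17, maximum C = -669/17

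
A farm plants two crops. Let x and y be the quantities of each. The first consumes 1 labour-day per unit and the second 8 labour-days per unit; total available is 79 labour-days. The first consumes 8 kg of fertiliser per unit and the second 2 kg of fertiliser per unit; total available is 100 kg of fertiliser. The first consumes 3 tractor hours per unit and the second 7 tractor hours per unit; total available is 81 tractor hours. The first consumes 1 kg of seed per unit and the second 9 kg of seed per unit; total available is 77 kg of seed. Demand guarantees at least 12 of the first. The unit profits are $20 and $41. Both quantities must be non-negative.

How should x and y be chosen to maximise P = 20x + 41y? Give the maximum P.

x = 12, y = 2, maximum P = 322

Vertices and P = 20x + 41y:
  (25/2, 0) → P = 250
  (12, 0) → P = 240
  (12, 2) → P = 322

At the optimal vertex, 8x + 2y = 100 and x = 12.
Solving simultaneously gives x = 12, y = 2.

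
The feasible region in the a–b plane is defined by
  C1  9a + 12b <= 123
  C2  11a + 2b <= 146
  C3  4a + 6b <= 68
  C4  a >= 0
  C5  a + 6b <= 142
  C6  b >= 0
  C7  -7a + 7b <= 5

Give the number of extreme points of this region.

5

Pairwise boundary intersections that survive every other constraint:
  (251/19, 13/38)
  (267/49, 302/49)
  (146/11, 0)
  (0, 0)
  (0, 5/7)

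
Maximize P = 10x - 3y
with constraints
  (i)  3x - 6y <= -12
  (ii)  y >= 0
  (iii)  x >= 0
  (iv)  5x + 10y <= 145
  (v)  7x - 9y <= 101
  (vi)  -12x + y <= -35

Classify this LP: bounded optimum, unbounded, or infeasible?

bounded optimum

Feasible corners and P = 10x - 3y:
  (25/2, 33/4) → P = 401/4
  (74/23, 83/23) → P = 491/23
  (99/25, 313/25) → P = 51/25
The feasible region has finitely many vertices and no improving ray; the maximum is 401/4 at (25/2, 33/4).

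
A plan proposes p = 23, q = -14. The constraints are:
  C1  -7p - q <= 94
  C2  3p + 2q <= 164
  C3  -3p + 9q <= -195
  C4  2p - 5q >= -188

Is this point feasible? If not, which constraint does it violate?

C1: -147 ≤ 94 ✓
C2: 41 ≤ 164 ✓
C3: -195 ≤ -195 ✓
C4: 116 ≥ -188 ✓

feasible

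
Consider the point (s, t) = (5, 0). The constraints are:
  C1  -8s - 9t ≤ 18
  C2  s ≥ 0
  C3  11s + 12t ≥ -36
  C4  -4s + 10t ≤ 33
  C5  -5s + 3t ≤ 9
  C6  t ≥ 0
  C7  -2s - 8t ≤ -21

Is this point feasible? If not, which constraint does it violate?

Constraint C7: -2s - 8t = -10, which is not ≤ -21. All other constraints are satisfied.

not feasible — violates C7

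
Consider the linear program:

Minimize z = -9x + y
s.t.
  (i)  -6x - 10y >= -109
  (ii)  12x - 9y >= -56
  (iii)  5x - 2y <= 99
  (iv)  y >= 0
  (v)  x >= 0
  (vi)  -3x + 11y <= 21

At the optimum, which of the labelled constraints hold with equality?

Feasible corners and z = -9x + y:
  (109/6, 0) → z = -327/2
  (989/96, 151/32) → z = -88
  (0, 0) → z = 0
  (0, 21/11) → z = 21/11

The minimum is at (109/6, 0). Substituting into each constraint, equality holds for (i) and (iv); the remaining constraints have slack.

(i) and (iv)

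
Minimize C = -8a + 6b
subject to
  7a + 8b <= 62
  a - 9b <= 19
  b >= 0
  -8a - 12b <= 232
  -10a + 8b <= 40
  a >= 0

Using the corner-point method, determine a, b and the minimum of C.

a = 62/7, b = 0, minimum C = -496/7

Corner points and C = -8a + 6b:
  (62/7, 0) → C = -496/7
  (22/17, 225/34) → C = 499/17
  (0, 0) → C = 0
  (0, 5) → C = 30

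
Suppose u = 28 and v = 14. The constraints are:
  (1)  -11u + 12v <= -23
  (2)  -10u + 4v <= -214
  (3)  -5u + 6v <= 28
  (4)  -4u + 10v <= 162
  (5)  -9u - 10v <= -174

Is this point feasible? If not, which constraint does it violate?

(1): -140 ≤ -23 ✓
(2): -224 ≤ -214 ✓
(3): -56 ≤ 28 ✓
(4): 28 ≤ 162 ✓
(5): -392 ≤ -174 ✓

feasible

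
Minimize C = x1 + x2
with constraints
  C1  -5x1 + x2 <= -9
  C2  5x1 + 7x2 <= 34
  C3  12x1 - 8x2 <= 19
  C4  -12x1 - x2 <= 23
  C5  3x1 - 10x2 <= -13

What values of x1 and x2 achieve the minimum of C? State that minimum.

x1 = 103/47, x2 = 92/47, minimum C = 195/47

Feasible corners and C = x1 + x2:
  (97/40, 25/8) → C = 111/20
  (103/47, 92/47) → C = 195/47
  (405/124, 313/124) → C = 359/62
  (49/16, 71/32) → C = 169/32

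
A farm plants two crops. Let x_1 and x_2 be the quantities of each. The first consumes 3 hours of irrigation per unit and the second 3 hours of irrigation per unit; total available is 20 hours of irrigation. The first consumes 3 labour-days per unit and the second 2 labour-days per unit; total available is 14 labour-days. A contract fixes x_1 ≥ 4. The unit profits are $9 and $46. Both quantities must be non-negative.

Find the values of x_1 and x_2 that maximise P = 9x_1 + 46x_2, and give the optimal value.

The binding constraints are 3x_1 + 2x_2 = 14 and x_1 = 4.
Solving simultaneously gives x_1 = 4, x_2 = 1.

x_1 = 4, x_2 = 1, maximum P = 82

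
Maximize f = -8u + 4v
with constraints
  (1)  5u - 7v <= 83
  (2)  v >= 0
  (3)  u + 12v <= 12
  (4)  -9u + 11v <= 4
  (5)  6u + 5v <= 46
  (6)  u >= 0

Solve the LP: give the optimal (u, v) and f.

u = 0, v = 4/11, maximum f = 16/11

Vertices and f = -8u + 4v:
  (23/3, 0) → f = -184/3
  (0, 0) → f = 0
  (12/17, 16/17) → f = -32/17
  (492/67, 26/67) → f = -3832/67
  (0, 4/11) → f = 16/11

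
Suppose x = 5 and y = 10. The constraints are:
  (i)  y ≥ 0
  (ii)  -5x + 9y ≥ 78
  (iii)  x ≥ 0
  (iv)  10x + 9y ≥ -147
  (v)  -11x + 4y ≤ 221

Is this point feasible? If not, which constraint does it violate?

Constraint (ii): -5x + 9y = 65, which is not ≥ 78. All other constraints are satisfied.

not feasible — violates (ii)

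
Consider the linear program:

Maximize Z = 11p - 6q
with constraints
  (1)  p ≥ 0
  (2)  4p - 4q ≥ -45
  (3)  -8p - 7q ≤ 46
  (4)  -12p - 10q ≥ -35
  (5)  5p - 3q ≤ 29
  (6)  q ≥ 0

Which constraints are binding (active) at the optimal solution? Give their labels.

(4) and (6)

Vertices and Z = 11p - 6q:
  (0, 7/2) → Z = -21
  (0, 0) → Z = 0
  (35/12, 0) → Z = 385/12

The maximum is at (35/12, 0). Substituting into each constraint, equality holds for (4) and (6); the remaining constraints have slack.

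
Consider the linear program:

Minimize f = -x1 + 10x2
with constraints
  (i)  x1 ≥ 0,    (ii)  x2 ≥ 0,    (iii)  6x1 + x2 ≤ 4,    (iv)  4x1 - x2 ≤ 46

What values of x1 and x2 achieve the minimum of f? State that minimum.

Vertices and f = -x1 + 10x2:
  (0, 0) → f = 0
  (0, 4) → f = 40
  (2/3, 0) → f = -2/3

x1 = 2/3, x2 = 0, minimum f = -2/3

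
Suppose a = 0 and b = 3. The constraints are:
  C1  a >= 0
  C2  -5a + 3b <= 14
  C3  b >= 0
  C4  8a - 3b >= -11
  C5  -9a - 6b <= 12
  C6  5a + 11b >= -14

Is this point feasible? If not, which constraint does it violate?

feasible

C1: 0 ≥ 0 ✓
C2: 9 ≤ 14 ✓
C3: 3 ≥ 0 ✓
C4: -9 ≥ -11 ✓
C5: -18 ≤ 12 ✓
C6: 33 ≥ -14 ✓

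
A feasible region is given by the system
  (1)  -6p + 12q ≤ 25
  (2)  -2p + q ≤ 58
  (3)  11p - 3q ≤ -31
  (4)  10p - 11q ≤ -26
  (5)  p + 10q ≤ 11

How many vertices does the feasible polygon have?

4

Intersecting each pair of boundary lines and keeping only the points that satisfy every inequality leaves:
  (-671/18, -149/9)
  (-99/38, 89/114)
  (-51, -44)
  (-263/91, -24/91)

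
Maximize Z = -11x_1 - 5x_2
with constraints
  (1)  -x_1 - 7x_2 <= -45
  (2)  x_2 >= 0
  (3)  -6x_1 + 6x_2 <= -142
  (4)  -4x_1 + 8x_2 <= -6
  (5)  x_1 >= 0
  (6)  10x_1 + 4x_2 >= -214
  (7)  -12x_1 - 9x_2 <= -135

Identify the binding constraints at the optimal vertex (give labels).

Corner points and Z = -11x_1 - 5x_2:
  (45, 0) → Z = -495
  (79/3, 8/3) → Z = -303
  (275/6, 133/6) → Z = -615
The feasible region is unbounded (it extends along (2, 1), (1, 0)), but Z strictly decreases along every unbounded feasible direction, so there is no improving ray and the maximum is attained at a vertex.

The maximum is at (79/3, 8/3). Substituting into each constraint, equality holds for (1) and (3); the remaining constraints have slack.

(1) and (3)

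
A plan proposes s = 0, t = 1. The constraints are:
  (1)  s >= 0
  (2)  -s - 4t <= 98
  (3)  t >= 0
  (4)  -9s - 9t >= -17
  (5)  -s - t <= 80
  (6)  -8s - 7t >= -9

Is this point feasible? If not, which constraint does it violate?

(1): 0 ≥ 0 ✓
(2): -4 ≤ 98 ✓
(3): 1 ≥ 0 ✓
(4): -9 ≥ -17 ✓
(5): -1 ≤ 80 ✓
(6): -7 ≥ -9 ✓

feasible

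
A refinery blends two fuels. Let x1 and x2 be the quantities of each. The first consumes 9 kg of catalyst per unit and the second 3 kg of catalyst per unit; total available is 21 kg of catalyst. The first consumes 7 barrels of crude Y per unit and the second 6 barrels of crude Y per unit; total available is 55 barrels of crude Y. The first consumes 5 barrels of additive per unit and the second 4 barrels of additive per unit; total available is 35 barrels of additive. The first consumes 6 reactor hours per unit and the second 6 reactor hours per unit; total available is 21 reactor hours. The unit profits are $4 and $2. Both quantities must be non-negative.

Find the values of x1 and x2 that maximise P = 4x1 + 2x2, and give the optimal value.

x1 = 7/4, x2 = 7/4, maximum P = 21/2

Vertices and P = 4x1 + 2x2:
  (0, 0) → P = 0
  (0, 7/2) → P = 7
  (7/3, 0) → P = 28/3
  (7/4, 7/4) → P = 21/2

At the optimal vertex, 9x1 + 3x2 = 21 and 6x1 + 6x2 = 21.
Solving simultaneously gives x1 = 7/4, x2 = 7/4.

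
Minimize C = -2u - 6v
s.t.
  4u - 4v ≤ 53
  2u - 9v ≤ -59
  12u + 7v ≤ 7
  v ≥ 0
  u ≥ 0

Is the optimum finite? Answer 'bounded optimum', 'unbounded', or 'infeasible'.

infeasible

The boundaries 4u - 4v = 53 and 2u - 9v = -59 meet at (713/28, 171/14), but that point violates 12u + 7v ≤ 7. Every candidate vertex is excluded by some other constraint, so the feasible region is empty.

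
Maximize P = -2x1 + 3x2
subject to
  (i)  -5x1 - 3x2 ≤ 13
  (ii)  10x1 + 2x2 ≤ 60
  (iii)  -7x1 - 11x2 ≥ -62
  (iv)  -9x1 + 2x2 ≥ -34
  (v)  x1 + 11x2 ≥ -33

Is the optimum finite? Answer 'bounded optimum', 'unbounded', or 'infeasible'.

bounded optimum

Corner points and P = -2x1 + 3x2:
  (-329/34, 401/34) → P = 1861/34
  (-11/13, -38/13) → P = -92/13
  (498/113, 320/113) → P = -36/113
  (308/101, -331/101) → P = -1609/101
The feasible region has finitely many vertices and no improving ray; the maximum is 1861/34 at (-329/34, 401/34).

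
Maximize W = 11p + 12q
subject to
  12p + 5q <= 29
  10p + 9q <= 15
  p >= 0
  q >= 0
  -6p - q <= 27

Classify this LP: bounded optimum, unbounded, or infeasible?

bounded optimum

Corner points and W = 11p + 12q:
  (0, 5/3) → W = 20
  (3/2, 0) → W = 33/2
  (0, 0) → W = 0
The feasible region has finitely many vertices and no improving ray; the maximum is 20 at (0, 5/3).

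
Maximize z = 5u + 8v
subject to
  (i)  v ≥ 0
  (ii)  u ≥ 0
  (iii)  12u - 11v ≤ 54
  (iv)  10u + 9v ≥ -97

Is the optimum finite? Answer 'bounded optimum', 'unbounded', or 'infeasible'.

unbounded

From the feasible point (0, 0), moving in the direction (0, 1) keeps every constraint satisfied while z increases without bound.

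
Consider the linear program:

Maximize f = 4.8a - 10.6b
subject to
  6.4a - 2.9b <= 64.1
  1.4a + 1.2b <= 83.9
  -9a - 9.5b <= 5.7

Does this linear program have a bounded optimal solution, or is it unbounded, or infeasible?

bounded optimum

Extreme points and f = 4.8a - 10.6b:
  (32023/1174, 22361/587) → f = -800857/2935
  (29621/4345, -30669/4345) → f = 2336361/21725
The feasible region has finitely many vertices and no improving ray; the maximum is 2336361/21725 at (29621/4345, -30669/4345).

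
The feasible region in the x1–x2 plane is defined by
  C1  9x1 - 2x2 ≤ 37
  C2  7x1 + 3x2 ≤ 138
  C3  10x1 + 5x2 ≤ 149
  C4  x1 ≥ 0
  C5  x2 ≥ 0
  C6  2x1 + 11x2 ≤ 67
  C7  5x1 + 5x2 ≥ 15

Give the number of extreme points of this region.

Of the 21 pairwise boundary intersections, those satisfying every inequality are:
  (37/9, 0)
  (541/103, 529/103)
  (0, 67/11)
  (0, 3)
  (3, 0)

5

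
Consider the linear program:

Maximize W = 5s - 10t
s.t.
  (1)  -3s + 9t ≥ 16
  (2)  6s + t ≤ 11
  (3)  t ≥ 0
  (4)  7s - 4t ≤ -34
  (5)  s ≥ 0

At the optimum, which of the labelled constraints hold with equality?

Feasible corners and W = 5s - 10t:
  (10/31, 281/31) → W = -2760/31
  (0, 11) → W = -110
  (0, 17/2) → W = -85

The maximum is at (0, 17/2). Substituting into each constraint, equality holds for (4) and (5); the remaining constraints have slack.

(4) and (5)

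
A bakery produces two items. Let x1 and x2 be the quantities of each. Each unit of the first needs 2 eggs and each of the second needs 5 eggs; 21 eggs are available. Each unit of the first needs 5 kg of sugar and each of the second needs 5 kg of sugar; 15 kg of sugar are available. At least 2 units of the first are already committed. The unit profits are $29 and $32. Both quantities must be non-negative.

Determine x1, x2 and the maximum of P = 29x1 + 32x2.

Vertices and P = 29x1 + 32x2:
  (3, 0) → P = 87
  (2, 0) → P = 58
  (2, 1) → P = 90

At the optimal vertex, 5x1 + 5x2 = 15 and x1 = 2.
Solving simultaneously gives x1 = 2, x2 = 1.

x1 = 2, x2 = 1, maximum P = 90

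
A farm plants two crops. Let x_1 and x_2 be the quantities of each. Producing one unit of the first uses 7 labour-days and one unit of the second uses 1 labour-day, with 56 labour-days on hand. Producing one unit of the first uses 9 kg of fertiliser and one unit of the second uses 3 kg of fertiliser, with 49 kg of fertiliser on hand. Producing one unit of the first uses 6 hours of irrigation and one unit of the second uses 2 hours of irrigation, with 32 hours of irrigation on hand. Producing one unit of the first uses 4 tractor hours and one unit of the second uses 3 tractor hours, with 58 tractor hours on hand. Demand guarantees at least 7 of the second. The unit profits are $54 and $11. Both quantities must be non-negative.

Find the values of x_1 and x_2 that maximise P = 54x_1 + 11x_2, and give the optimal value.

x_1 = 3, x_2 = 7, maximum P = 239

Corner points and P = 54x_1 + 11x_2:
  (0, 16) → P = 176
  (0, 7) → P = 77
  (3, 7) → P = 239

The optimum lies where 6x_1 + 2x_2 = 32 and x_2 = 7.
Solving simultaneously gives x_1 = 3, x_2 = 7.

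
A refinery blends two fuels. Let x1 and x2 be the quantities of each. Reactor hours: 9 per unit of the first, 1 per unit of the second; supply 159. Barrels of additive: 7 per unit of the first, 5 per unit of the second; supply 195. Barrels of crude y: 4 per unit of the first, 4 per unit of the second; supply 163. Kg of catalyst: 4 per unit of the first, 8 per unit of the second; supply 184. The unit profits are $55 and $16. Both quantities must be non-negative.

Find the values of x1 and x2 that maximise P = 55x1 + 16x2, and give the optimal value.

x1 = 16, x2 = 15, maximum P = 1120

Feasible corners and P = 55x1 + 16x2:
  (0, 0) → P = 0
  (0, 23) → P = 368
  (53/3, 0) → P = 2915/3
  (16, 15) → P = 1120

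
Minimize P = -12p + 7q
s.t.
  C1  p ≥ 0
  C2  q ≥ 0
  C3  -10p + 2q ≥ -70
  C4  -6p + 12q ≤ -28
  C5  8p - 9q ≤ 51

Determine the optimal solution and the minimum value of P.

Corner points and P = -12p + 7q:
  (14/3, 0) → P = -56
  (51/8, 0) → P = -153/2
  (196/27, 35/27) → P = -2107/27
  (264/37, 25/37) → P = -2993/37

At the optimal vertex, -10p + 2q = -70 and 8p - 9q = 51.
Solving simultaneously gives p = 264/37, q = 25/37.

p = 264/37, q = 25/37, minimum P = -2993/37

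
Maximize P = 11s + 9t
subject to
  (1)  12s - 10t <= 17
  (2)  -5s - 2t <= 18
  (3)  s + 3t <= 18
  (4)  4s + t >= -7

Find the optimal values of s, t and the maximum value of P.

s = 231/46, t = 199/46, maximum P = 2166/23

Corner points and P = 11s + 9t:
  (231/46, 199/46) → P = 2166/23
  (-53/52, -38/13) → P = -1951/52
  (-39/11, 79/11) → P = 282/11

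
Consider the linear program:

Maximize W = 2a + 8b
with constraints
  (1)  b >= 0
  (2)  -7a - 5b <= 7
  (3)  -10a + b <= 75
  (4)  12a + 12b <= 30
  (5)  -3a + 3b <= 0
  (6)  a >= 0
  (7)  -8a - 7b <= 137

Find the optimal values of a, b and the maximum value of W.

a = 5/4, b = 5/4, maximum W = 25/2

At the optimal vertex, 12a + 12b = 30 and -3a + 3b = 0.
Solving simultaneously gives a = 5/4, b = 5/4.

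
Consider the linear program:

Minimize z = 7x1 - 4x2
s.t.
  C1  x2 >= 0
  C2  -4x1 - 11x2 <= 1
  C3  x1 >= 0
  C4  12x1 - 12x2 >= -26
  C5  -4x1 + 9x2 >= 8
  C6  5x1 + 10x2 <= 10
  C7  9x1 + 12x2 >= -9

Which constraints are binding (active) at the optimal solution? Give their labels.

Extreme points and z = 7x1 - 4x2:
  (0, 8/9) → z = -32/9
  (0, 1) → z = -4
  (2/17, 16/17) → z = -50/17

The minimum is at (0, 1). Substituting into each constraint, equality holds for C3 and C6; the remaining constraints have slack.

C3 and C6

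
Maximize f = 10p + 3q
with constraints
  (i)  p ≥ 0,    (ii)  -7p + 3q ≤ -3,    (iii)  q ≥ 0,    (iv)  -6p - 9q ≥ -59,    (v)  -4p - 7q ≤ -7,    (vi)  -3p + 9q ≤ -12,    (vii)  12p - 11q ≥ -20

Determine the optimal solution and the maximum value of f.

Corner points and f = 10p + 3q:
  (59/6, 0) → f = 295/3
  (4, 0) → f = 40
  (71/9, 35/27) → f = 745/9

p = 59/6, q = 0, maximum f = 295/3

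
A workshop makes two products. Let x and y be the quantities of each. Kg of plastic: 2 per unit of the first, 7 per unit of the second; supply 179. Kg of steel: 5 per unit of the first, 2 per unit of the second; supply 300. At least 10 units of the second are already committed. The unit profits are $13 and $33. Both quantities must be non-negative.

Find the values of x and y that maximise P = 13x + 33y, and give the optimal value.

x = 109/2, y = 10, maximum P = 2077/2

Vertices and P = 13x + 33y:
  (0, 179/7) → P = 5907/7
  (0, 10) → P = 330
  (109/2, 10) → P = 2077/2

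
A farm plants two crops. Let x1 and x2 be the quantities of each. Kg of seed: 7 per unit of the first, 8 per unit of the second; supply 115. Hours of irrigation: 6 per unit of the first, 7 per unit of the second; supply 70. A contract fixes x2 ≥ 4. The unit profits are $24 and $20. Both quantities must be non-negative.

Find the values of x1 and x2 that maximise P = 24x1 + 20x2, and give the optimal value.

Extreme points and P = 24x1 + 20x2:
  (0, 10) → P = 200
  (0, 4) → P = 80
  (7, 4) → P = 248

At the optimal vertex, 6x1 + 7x2 = 70 and x2 = 4.
Solving simultaneously gives x1 = 7, x2 = 4.

x1 = 7, x2 = 4, maximum P = 248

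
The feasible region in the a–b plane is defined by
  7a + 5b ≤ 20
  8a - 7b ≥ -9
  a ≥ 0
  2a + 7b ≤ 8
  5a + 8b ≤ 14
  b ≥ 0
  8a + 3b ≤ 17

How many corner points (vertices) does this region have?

Pairwise boundary intersections that survive every other constraint:
  (0, 8/7)
  (0, 0)
  (34/19, 12/19)
  (94/49, 27/49)
  (17/8, 0)

5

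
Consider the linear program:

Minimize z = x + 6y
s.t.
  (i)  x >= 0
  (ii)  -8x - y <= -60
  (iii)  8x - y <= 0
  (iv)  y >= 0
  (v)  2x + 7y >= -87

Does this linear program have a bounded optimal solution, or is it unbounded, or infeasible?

bounded optimum

Feasible corners and z = x + 6y:
  (0, 60) → z = 360
  (15/4, 30) → z = 735/4
The feasible region has finitely many vertices and no improving ray; the minimum is 735/4 at (15/4, 30).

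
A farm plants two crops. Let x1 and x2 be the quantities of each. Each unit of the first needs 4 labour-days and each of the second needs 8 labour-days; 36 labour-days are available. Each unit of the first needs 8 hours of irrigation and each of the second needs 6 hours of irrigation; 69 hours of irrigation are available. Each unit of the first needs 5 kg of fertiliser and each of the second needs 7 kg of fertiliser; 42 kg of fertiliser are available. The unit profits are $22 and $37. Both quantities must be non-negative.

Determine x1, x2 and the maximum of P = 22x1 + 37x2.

Vertices and P = 22x1 + 37x2:
  (0, 0) → P = 0
  (0, 9/2) → P = 333/2
  (42/5, 0) → P = 924/5
  (7, 1) → P = 191

The binding constraints are 4x1 + 8x2 = 36 and 5x1 + 7x2 = 42.
Solving simultaneously gives x1 = 7, x2 = 1.

x1 = 7, x2 = 1, maximum P = 191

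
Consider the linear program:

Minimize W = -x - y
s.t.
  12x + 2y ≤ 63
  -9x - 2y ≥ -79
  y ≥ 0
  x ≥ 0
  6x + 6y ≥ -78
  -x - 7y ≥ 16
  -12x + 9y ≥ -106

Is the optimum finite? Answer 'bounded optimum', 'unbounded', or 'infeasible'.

infeasible

The boundaries 12x + 2y = 63 and y = 0 meet at (21/4, 0), but that point violates -x - 7y ≥ 16. Every candidate vertex is excluded by some other constraint, so the feasible region is empty.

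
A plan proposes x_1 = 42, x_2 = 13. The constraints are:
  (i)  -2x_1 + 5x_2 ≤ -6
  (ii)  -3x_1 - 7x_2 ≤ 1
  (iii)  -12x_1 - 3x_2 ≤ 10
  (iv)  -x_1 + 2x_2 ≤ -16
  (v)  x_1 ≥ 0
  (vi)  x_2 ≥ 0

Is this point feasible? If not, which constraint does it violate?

(i): -19 ≤ -6 ✓
(ii): -217 ≤ 1 ✓
(iii): -543 ≤ 10 ✓
(iv): -16 ≤ -16 ✓
(v): 42 ≥ 0 ✓
(vi): 13 ≥ 0 ✓

feasible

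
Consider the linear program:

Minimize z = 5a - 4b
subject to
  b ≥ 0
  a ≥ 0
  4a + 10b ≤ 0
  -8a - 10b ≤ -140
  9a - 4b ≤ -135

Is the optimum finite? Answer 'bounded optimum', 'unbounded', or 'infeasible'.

The boundaries a = 0 and 9a - 4b = -135 meet at (0, 135/4), but that point violates 4a + 10b ≤ 0. Every candidate vertex is excluded by some other constraint, so the feasible region is empty.

infeasible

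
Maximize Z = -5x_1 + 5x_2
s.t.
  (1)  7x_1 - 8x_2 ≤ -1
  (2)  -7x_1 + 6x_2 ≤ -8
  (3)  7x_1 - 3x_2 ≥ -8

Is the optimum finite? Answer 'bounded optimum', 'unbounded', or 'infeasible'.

unbounded

From the feasible point (5, 9/2), moving in the direction (6, 7) keeps every constraint satisfied while Z increases without bound.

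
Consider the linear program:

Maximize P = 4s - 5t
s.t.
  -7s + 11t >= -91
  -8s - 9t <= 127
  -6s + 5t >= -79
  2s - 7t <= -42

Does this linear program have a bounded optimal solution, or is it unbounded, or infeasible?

Vertices and P = 4s - 5t:
  (-1267/74, 41/37) → P = -2739/37
  (763/32, 205/16) → P = 501/16
The feasible region has finitely many vertices and no improving ray; the maximum is 501/16 at (763/32, 205/16).

bounded optimum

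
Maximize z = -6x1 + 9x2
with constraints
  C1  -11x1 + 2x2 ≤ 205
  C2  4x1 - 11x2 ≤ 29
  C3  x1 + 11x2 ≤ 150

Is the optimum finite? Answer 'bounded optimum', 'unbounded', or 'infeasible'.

bounded optimum

Corner points and z = -6x1 + 9x2:
  (-2313/113, -1139/113) → z = 3627/113
  (-1955/123, 1855/123) → z = 9475/41
  (179/5, 571/55) → z = -1335/11
The feasible region has finitely many vertices and no improving ray; the maximum is 9475/41 at (-1955/123, 1855/123).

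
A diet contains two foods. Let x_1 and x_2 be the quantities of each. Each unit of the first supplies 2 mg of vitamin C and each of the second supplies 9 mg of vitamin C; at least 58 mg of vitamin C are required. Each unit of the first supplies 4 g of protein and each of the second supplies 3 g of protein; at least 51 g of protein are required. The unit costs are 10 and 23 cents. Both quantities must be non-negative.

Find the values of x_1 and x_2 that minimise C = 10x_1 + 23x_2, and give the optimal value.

x_1 = 19/2, x_2 = 13/3, minimum C = 584/3

Feasible corners and C = 10x_1 + 23x_2:
  (0, 17) → C = 391
  (29, 0) → C = 290
  (19/2, 13/3) → C = 584/3
The feasible region is unbounded (it extends along (0, 1), (1, 0)), but C strictly increases along every unbounded feasible direction, so there is no improving ray and the minimum is attained at a vertex.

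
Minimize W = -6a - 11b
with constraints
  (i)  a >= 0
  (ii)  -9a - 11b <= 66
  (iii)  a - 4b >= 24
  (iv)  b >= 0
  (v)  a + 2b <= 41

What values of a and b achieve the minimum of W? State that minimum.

a = 41, b = 0, minimum W = -246

Corner points and W = -6a - 11b:
  (24, 0) → W = -144
  (106/3, 17/6) → W = -1459/6
  (41, 0) → W = -246

The binding constraints are b = 0 and a + 2b = 41.
Solving simultaneously gives a = 41, b = 0.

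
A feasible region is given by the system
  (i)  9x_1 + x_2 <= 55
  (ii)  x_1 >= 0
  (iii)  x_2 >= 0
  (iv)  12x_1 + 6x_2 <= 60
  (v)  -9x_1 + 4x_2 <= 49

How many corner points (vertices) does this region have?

3

The feasible vertices (each the meet of two boundaries and inside every other half-plane) are:
  (0, 0)
  (0, 10)
  (5, 0)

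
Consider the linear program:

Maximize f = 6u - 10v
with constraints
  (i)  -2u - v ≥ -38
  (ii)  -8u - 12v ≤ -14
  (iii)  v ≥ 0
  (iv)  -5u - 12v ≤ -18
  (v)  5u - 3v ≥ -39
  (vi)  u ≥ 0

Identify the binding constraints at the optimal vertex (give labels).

Extreme points and f = 6u - 10v:
  (19, 0) → f = 114
  (75/11, 268/11) → f = -2230/11
  (18/5, 0) → f = 108/5
  (0, 3/2) → f = -15
  (0, 13) → f = -130

The maximum is at (19, 0). Substituting into each constraint, equality holds for (i) and (iii); the remaining constraints have slack.

(i) and (iii)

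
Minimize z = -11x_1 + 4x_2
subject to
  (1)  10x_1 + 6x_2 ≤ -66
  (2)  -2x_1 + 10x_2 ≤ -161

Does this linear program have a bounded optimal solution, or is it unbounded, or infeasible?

unbounded

From the feasible point (153/56, -871/56), moving in the direction (6, -10) keeps every constraint satisfied while z decreases without bound.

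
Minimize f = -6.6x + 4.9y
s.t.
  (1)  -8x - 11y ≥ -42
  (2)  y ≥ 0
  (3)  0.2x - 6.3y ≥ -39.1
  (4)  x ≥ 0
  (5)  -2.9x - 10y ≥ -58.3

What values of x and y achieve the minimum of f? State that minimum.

x = 5.25, y = 0, minimum f = -34.65

Feasible corners and f = -6.6x + 4.9y:
  (21/4, 0) → f = -693/20
  (0, 42/11) → f = 1029/55
  (0, 0) → f = 0

The optimum lies where -8x - 11y = -42 and y = 0.
Solving simultaneously gives x = 21/4, y = 0.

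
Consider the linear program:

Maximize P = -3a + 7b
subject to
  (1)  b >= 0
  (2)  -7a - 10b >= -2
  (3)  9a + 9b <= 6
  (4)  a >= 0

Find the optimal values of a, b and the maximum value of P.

Corner points and P = -3a + 7b:
  (2/7, 0) → P = -6/7
  (0, 0) → P = 0
  (0, 1/5) → P = 7/5

The optimum lies where -7a - 10b = -2 and a = 0.
Solving simultaneously gives a = 0, b = 1/5.

a = 0, b = 1/5, maximum P = 7/5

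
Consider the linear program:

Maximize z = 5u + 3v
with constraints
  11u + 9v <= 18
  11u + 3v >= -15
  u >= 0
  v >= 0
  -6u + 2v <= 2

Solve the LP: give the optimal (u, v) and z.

u = 18/11, v = 0, maximum z = 90/11

Vertices and z = 5u + 3v:
  (18/11, 0) → z = 90/11
  (9/38, 65/38) → z = 120/19
  (0, 0) → z = 0
  (0, 1) → z = 3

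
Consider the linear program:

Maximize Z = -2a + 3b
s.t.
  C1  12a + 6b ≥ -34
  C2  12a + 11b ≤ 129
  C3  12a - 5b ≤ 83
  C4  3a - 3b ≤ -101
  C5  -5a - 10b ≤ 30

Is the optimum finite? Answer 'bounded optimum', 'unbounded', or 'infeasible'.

bounded optimum

Feasible corners and Z = -2a + 3b:
  (-287/15, 163/5) → Z = 2041/15
  (-118/9, 185/9) → Z = 791/9
  (-724/69, 533/23) → Z = 6245/69
The feasible region has finitely many vertices and no improving ray; the maximum is 2041/15 at (-287/15, 163/5).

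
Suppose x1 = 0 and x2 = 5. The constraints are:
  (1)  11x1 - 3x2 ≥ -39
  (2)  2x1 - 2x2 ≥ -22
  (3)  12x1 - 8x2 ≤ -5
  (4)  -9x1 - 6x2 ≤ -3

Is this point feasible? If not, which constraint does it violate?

(1): -15 ≥ -39 ✓
(2): -10 ≥ -22 ✓
(3): -40 ≤ -5 ✓
(4): -30 ≤ -3 ✓

feasible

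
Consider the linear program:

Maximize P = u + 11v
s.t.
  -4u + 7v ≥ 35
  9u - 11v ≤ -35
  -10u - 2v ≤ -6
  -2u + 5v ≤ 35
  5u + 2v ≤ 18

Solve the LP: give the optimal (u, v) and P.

u = 20/29, v = 211/29, maximum P = 2341/29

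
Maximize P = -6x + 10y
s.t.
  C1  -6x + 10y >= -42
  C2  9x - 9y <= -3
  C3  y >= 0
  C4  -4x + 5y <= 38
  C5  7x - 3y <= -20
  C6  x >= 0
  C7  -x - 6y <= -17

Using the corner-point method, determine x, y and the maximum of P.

x = 14/23, y = 186/23, maximum P = 1776/23

Corner points and P = -6x + 10y:
  (14/23, 186/23) → P = 1776/23
  (0, 38/5) → P = 76
  (0, 20/3) → P = 200/3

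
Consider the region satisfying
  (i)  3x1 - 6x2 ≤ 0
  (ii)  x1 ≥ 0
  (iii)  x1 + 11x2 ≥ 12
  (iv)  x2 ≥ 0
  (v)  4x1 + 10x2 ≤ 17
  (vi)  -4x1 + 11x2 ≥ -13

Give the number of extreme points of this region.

Pairwise boundary intersections that survive every other constraint:
  (24/13, 12/13)
  (17/9, 17/18)
  (0, 12/11)
  (0, 17/10)

4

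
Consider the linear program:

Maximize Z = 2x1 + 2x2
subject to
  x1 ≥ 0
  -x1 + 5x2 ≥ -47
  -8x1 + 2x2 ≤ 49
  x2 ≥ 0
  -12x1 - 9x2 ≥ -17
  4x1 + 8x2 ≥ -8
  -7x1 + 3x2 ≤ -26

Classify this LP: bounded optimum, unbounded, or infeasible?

The boundaries x1 = 0 and x2 = 0 meet at (0, 0), but that point violates -7x1 + 3x2 ≤ -26. Every candidate vertex is excluded by some other constraint, so the feasible region is empty.

infeasible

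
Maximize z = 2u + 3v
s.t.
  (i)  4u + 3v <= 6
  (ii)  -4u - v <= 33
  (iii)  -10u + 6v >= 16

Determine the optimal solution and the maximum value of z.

Corner points and z = 2u + 3v:
  (-105/8, 39/2) → z = 129/4
  (-2/9, 62/27) → z = 58/9
  (-107/17, -133/17) → z = -613/17

u = -105/8, v = 39/2, maximum z = 129/4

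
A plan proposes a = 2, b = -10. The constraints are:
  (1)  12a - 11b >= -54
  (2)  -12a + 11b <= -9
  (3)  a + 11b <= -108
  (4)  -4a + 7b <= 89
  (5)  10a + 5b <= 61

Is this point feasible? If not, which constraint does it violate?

feasible

(1): 134 ≥ -54 ✓
(2): -134 ≤ -9 ✓
(3): -108 ≤ -108 ✓
(4): -78 ≤ 89 ✓
(5): -30 ≤ 61 ✓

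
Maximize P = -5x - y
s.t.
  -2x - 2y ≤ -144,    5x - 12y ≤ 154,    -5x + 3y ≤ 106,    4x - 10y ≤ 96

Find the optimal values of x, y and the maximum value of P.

x = 55/4, y = 233/4, maximum P = -127

Feasible corners and P = -5x - y:
  (55/4, 233/4) → P = -127
  (408/7, 96/7) → P = -2136/7
  (194, 68) → P = -1038
The feasible region is unbounded (it extends along (12, 5), (3, 5)), but P strictly decreases along every unbounded feasible direction, so there is no improving ray and the maximum is attained at a vertex.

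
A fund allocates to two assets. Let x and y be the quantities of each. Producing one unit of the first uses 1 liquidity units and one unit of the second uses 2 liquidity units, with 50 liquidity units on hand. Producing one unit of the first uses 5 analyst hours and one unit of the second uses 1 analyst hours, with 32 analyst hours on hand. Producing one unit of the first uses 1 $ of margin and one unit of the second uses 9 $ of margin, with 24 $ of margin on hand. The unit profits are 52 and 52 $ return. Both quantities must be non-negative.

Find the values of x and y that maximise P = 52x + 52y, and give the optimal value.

x = 6, y = 2, maximum P = 416

Extreme points and P = 52x + 52y:
  (0, 0) → P = 0
  (0, 8/3) → P = 416/3
  (32/5, 0) → P = 1664/5
  (6, 2) → P = 416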